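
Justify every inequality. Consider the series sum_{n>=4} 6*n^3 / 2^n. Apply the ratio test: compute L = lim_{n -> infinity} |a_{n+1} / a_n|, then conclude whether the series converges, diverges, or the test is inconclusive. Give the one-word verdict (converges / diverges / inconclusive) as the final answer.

Let a_n denote the general term. Form the ratio a_{n+1}/a_n and simplify:
a_{n+1}/a_n = (n + 1)^3/(2*n^3)
Take the limit as n -> infinity: L = 1/2.
Since L = 1/2 < 1, the ratio test implies the series converges.

converges


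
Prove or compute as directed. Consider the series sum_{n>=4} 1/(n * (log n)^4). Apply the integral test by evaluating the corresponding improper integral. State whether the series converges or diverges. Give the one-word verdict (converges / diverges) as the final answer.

Let f(x) = 1/(x*log(x)^4). Then f is positive, continuous, and decreasing on [4, infinity), so the integral test applies.
Compute the improper integral int_{4}^infinity f(x) dx:
  antiderivative F(x) = -1/(3*log(x)^3).
  F(x) -> 0 as x -> infinity.  int = 0 - F(4) = 1/(3*log(4)^3) < infinity. By the integral test, the series converges.

converges


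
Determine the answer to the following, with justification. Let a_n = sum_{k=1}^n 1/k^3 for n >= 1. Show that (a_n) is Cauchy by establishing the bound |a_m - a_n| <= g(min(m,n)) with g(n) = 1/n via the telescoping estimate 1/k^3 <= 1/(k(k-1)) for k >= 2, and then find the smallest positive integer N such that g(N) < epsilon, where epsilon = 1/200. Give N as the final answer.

For m > n >= 1: |a_m - a_n| = sum_{k=n+1}^m 1/k^3.
Use 1/k^3 <= 1/(k(k-1)) = 1/(k-1) - 1/k for k >= 2 (which holds since k^3 >= k^2 >= k(k-1) for k >= 2):
sum_{k=n+1}^m 1/k^3 <= sum_{k=n+1}^m (1/(k-1) - 1/k) = 1/n - 1/m <= 1/n.
By symmetry the same bound holds with n,m swapped, so |a_m - a_n| <= 1/min(m,n) = g(min(m,n)). Since g(n) -> 0, (a_n) is Cauchy.
Now solve g(N) < 1/200: 1/N < 1/200 <=> N > 1/(1/200) = 200.
The smallest integer strictly greater than 200 is N = 201.
Check: g(201) = 1/201 < 1/200; g(200) = 1/200 >= 1/200. So N = 201.

201


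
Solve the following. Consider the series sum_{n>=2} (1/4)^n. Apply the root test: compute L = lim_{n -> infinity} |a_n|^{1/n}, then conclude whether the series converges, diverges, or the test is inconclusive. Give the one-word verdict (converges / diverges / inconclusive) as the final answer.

Let a_n denote the general term. Form |a_n|^(1/n) and simplify:
|a_n|^(1/n) = 1/4
Take the limit as n -> infinity: L = 1/4.
Since L = 1/4 < 1, the root test implies convergence.

converges


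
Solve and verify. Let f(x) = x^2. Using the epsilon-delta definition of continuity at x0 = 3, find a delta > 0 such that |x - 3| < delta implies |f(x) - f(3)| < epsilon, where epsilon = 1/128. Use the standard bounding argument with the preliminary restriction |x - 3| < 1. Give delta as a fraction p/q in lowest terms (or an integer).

Factor: |x^2 - (3)^2| = |x - 3| * |x + 3|.
Impose |x - 3| < 1 first. Then |x + 3| = |(x - 3) + 2*(3)| <= |x - 3| + 2*|3| < 1 + 6 = 7.
So |x^2 - (3)^2| < delta * 7.
We need delta * 7 <= 1/128, i.e. delta <= 1/128/7 = 1/896.
Since 1/896 < 1, this is tighter than 1; take delta = 1/896.
So delta = 1/896 works.

1/896


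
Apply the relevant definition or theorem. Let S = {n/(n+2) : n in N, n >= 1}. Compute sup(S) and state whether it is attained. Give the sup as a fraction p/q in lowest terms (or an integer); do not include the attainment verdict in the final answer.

Analysis:
- Values: 1/3, 1/2, 3/5, 2/3, ... strictly increasing.
- Minimum is 1/3 (n=1); inf = 1/3 (attained).
- n/(n+2) = 1 - 2/(n+2) -> 1 from below as n -> infinity, and never equals 1.
- So sup = 1 (not attained).
Conclusion: sup(S) = 1, not attained in S.

1


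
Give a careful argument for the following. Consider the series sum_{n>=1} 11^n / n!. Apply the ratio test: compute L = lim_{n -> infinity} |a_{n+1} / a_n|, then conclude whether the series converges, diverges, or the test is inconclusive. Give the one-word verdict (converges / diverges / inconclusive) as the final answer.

Let a_n denote the general term. Form the ratio a_{n+1}/a_n and simplify:
a_{n+1}/a_n = 11/(n + 1)
Take the limit as n -> infinity: L = 0.
Since L = 0 < 1, the ratio test implies the series converges.

converges


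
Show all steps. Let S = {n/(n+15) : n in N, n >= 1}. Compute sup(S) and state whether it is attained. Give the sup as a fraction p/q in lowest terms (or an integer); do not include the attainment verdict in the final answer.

Analysis:
- Values: 1/16, 2/17, 1/6, 4/19, ... strictly increasing.
- Minimum is 1/16 (n=1); inf = 1/16 (attained).
- n/(n+15) = 1 - 15/(n+15) -> 1 from below as n -> infinity, and never equals 1.
- So sup = 1 (not attained).
Conclusion: sup(S) = 1, not attained in S.

1


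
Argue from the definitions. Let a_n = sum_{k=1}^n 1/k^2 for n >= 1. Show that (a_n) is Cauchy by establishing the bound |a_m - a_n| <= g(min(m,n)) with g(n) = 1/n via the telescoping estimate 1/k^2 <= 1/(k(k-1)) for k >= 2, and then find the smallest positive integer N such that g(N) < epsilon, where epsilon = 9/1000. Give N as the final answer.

For m > n >= 1: |a_m - a_n| = sum_{k=n+1}^m 1/k^2.
Use 1/k^2 <= 1/(k(k-1)) = 1/(k-1) - 1/k for k >= 2:
sum_{k=n+1}^m 1/k^2 <= sum_{k=n+1}^m (1/(k-1) - 1/k) = 1/n - 1/m <= 1/n.
By symmetry the same bound holds with n,m swapped, so |a_m - a_n| <= 1/min(m,n) = g(min(m,n)). Since g(n) -> 0, (a_n) is Cauchy.
Now solve g(N) < 9/1000: 1/N < 9/1000 <=> N > 1/(9/1000) = 1000/9.
The smallest integer strictly greater than 1000/9 is N = 112.
Check: g(112) = 1/112 < 9/1000; g(111) = 1/111 >= 9/1000. So N = 112.

112


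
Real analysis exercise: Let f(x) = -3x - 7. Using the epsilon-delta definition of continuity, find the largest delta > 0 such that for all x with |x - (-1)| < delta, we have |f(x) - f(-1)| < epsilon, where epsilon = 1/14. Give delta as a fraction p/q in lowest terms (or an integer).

We compute f(-1) = -3*(-1) - 7 = -4.
|f(x) - f(-1)| = |-3x - 7 - (-4)| = |-3(x - (-1))| = 3|x - (-1)|.
We need 3|x - (-1)| < 1/14, i.e. |x - (-1)| < 1/14 / 3 = 1/42.
So any delta <= 1/42 works. Conversely, if delta > 1/42, then x = -1 + 1/42 satisfies |x - (-1)| = 1/42 < delta but |f(x) - f(-1)| = 3 * 1/42 = 1/14, which is not < 1/14; so no larger delta works.
Hence the largest such delta is 1/42.

1/42


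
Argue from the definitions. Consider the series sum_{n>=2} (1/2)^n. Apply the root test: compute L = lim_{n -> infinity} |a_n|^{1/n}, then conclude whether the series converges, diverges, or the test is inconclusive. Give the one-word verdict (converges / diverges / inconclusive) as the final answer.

Let a_n denote the general term. Form |a_n|^(1/n) and simplify:
|a_n|^(1/n) = 1/2
Take the limit as n -> infinity: L = 1/2.
Since L = 1/2 < 1, the root test implies convergence.

converges


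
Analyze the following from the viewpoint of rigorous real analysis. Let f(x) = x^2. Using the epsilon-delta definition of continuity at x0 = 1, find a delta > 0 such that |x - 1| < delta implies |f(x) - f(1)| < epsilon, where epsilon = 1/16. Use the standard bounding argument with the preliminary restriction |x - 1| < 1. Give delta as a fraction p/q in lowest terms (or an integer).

Factor: |x^2 - (1)^2| = |x - 1| * |x + 1|.
Impose |x - 1| < 1 first. Then |x + 1| = |(x - 1) + 2*(1)| <= |x - 1| + 2*|1| < 1 + 2 = 3.
So |x^2 - (1)^2| < delta * 3.
We need delta * 3 <= 1/16, i.e. delta <= 1/16/3 = 1/48.
Since 1/48 < 1, this is tighter than 1; take delta = 1/48.
So delta = 1/48 works.

1/48


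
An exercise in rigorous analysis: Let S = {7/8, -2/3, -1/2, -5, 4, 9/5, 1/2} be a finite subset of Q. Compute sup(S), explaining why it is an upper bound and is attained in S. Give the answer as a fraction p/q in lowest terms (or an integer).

S is finite, so sup(S) = max(S).
Sorted decreasing:
4, 9/5, 7/8, 1/2, -1/2, -2/3, -5
The extremum is 4.
For every x in S, x <= 4. And 4 is in S, so it is attained.
Therefore sup(S) = 4.

4


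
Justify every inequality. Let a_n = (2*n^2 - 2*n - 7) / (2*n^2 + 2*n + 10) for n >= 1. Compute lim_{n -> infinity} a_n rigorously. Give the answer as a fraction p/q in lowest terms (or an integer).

Divide numerator and denominator by n^2, the highest power:
numerator / n^2 = 2 - 2/n - 7/n^2
denominator / n^2 = 2 + 2/n + 10/n^2
As n -> infinity, all terms of the form c/n^k (k >= 1) tend to 0.
So numerator / n^2 -> 2 and denominator / n^2 -> 2.
Therefore lim a_n = 1.

1


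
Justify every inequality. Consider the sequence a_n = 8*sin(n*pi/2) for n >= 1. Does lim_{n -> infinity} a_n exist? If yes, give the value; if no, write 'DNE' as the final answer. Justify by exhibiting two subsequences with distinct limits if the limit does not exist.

Examine the behaviour of a_n along subsequences.
a_{4k+1} = 8*sin(pi/2 + 2k*pi) = 8 -> 8. a_{4k+3} = 8*sin(3pi/2 + 2k*pi) = -8 -> -8.
Since these two subsequential limits are 8 and -8, distinct, the full sequence cannot converge (a convergent sequence has all subsequences tending to the same limit). So lim a_n does not exist.

DNE


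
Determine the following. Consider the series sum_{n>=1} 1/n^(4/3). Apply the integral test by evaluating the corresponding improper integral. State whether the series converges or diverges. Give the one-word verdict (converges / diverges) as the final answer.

Let f(x) = x^(-4/3). Then f is positive, continuous, and decreasing on [1, infinity), so the integral test applies.
Compute the improper integral int_{1}^infinity f(x) dx:
  antiderivative F(x) = -3/x^(1/3).
  As x -> infinity, F(x) -> 0 (since p = 4/3 > 1).
  So int = F(infinity) - F(1) = 0 - (-3) = 3.
  Finite, so by the integral test, the series converges.

converges


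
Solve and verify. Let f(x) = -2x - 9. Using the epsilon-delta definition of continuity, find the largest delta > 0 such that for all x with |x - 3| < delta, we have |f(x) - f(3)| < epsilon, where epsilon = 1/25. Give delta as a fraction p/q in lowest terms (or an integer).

We compute f(3) = -2*(3) - 9 = -15.
|f(x) - f(3)| = |-2x - 9 - (-15)| = |-2(x - 3)| = 2|x - 3|.
We need 2|x - 3| < 1/25, i.e. |x - 3| < 1/25 / 2 = 1/50.
So any delta <= 1/50 works. Conversely, if delta > 1/50, then x = 3 + 1/50 satisfies |x - 3| = 1/50 < delta but |f(x) - f(3)| = 2 * 1/50 = 1/25, which is not < 1/25; so no larger delta works.
Hence the largest such delta is 1/50.

1/50


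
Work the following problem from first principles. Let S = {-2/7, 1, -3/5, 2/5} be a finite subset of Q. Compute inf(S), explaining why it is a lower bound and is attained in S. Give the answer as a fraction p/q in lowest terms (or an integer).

S is finite, so inf(S) = min(S).
Sorted increasing:
-3/5, -2/7, 2/5, 1
The extremum is -3/5.
For every x in S, x >= -3/5. And -3/5 is in S, so it is attained.
Therefore inf(S) = -3/5.

-3/5


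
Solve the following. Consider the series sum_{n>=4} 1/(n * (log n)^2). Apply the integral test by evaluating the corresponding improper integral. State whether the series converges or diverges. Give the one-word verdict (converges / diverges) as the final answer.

Let f(x) = 1/(x*log(x)^2). Then f is positive, continuous, and decreasing on [4, infinity), so the integral test applies.
Compute the improper integral int_{4}^infinity f(x) dx:
  antiderivative F(x) = -1/log(x).
  F(x) -> 0 as x -> infinity.  int = 0 - F(4) = 1/log(4) < infinity. By the integral test, the series converges.

converges


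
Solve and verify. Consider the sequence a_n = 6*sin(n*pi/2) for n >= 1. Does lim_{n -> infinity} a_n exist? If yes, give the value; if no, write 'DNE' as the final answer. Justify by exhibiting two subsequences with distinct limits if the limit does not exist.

Examine the behaviour of a_n along subsequences.
a_{4k+1} = 6*sin(pi/2 + 2k*pi) = 6 -> 6. a_{4k+3} = 6*sin(3pi/2 + 2k*pi) = -6 -> -6.
Since these two subsequential limits are 6 and -6, distinct, the full sequence cannot converge (a convergent sequence has all subsequences tending to the same limit). So lim a_n does not exist.

DNE


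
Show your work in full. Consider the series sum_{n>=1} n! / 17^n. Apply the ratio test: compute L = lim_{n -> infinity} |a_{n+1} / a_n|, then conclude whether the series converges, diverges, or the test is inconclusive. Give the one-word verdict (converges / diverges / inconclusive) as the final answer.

Let a_n denote the general term. Form the ratio a_{n+1}/a_n and simplify:
a_{n+1}/a_n = n/17 + 1/17
Take the limit as n -> infinity: L = infinity.
Since L = infinity > 1 (or L = infinity), the ratio test implies the series diverges.

diverges


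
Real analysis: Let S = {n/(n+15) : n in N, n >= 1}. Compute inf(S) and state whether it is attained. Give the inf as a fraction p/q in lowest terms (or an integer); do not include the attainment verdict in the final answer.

Analysis:
- Values: 1/16, 2/17, 1/6, 4/19, ... strictly increasing.
- Minimum is 1/16 (n=1); inf = 1/16 (attained).
- n/(n+15) = 1 - 15/(n+15) -> 1 from below as n -> infinity, and never equals 1.
- So sup = 1 (not attained).
Conclusion: inf(S) = 1/16, attained in S.

1/16


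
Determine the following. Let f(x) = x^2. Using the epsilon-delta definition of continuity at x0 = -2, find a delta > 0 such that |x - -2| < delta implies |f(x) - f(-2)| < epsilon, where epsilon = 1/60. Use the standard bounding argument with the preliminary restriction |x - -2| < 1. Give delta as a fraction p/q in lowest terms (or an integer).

Factor: |x^2 - (-2)^2| = |x - -2| * |x + -2|.
Impose |x - -2| < 1 first. Then |x + -2| = |(x - -2) + 2*(-2)| <= |x - -2| + 2*|-2| < 1 + 4 = 5.
So |x^2 - (-2)^2| < delta * 5.
We need delta * 5 <= 1/60, i.e. delta <= 1/60/5 = 1/300.
Since 1/300 < 1, this is tighter than 1; take delta = 1/300.
So delta = 1/300 works.

1/300


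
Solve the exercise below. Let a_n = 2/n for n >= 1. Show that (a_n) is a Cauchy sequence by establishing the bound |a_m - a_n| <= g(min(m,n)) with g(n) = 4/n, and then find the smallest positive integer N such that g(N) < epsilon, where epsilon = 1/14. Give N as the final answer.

For any m, n >= 1, by the triangle inequality:
|a_m - a_n| = |2/m - 2/n| <= 2*1/m + 2*1/n <= 4/min(m,n).
So g(n) = 4/n bounds the Cauchy difference. Since g(n) -> 0, (a_n) is Cauchy.
Now solve g(N) < 1/14: 4/N < 1/14 <=> N > 4 / (1/14) = 56.
The smallest integer strictly greater than 56 is N = 57.
Check: g(57) = 4/57 = 4/57 < 1/14; g(56) = 1/14 >= 1/14. So N = 57.

57


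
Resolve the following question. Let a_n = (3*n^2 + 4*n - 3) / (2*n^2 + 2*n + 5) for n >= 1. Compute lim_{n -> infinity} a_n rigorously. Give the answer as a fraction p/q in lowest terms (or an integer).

Divide numerator and denominator by n^2, the highest power:
numerator / n^2 = 3 + 4/n - 3/n^2
denominator / n^2 = 2 + 2/n + 5/n^2
As n -> infinity, all terms of the form c/n^k (k >= 1) tend to 0.
So numerator / n^2 -> 3 and denominator / n^2 -> 2.
Therefore lim a_n = 3/2.

3/2


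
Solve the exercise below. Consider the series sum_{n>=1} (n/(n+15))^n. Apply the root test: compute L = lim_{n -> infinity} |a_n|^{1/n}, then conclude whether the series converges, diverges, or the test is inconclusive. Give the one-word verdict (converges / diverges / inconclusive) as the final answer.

Let a_n denote the general term. Form |a_n|^(1/n) and simplify:
|a_n|^(1/n) = n/(n + 15)
Take the limit as n -> infinity: L = 1.
Since L = 1, the root test is inconclusive. (In fact a_n = (n/(n+15))^n -> e^(-15) != 0, so the nth-term test shows divergence; but the root test itself gives no conclusion.)

inconclusive


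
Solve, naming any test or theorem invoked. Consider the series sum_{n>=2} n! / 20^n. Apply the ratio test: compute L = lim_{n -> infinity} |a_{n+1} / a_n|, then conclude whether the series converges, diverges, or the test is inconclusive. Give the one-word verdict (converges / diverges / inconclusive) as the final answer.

Let a_n denote the general term. Form the ratio a_{n+1}/a_n and simplify:
a_{n+1}/a_n = n/20 + 1/20
Take the limit as n -> infinity: L = infinity.
Since L = infinity > 1 (or L = infinity), the ratio test implies the series diverges.

diverges


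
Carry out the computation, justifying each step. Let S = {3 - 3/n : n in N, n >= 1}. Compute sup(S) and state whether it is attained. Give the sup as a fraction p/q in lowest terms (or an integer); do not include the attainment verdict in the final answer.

Analysis:
- Values: 0, 3/2, 2, 9/4, ... strictly increasing.
- Minimum is 0 (n=1); inf = 0 (attained).
- 3 - 3/n -> 3 from below; sup = 3, not attained.
Conclusion: sup(S) = 3, not attained in S.

3


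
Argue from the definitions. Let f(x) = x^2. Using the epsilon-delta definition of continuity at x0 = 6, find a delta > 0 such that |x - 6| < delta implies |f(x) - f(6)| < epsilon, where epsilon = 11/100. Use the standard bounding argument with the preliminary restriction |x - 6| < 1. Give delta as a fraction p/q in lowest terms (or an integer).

Factor: |x^2 - (6)^2| = |x - 6| * |x + 6|.
Impose |x - 6| < 1 first. Then |x + 6| = |(x - 6) + 2*(6)| <= |x - 6| + 2*|6| < 1 + 12 = 13.
So |x^2 - (6)^2| < delta * 13.
We need delta * 13 <= 11/100, i.e. delta <= 11/100/13 = 11/1300.
Since 11/1300 < 1, this is tighter than 1; take delta = 11/1300.
So delta = 11/1300 works.

11/1300


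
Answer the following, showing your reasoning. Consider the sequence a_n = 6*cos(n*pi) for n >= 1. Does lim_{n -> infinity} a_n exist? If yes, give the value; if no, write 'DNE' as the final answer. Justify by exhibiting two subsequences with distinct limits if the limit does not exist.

Examine the behaviour of a_n along subsequences.
cos(n*pi) = (-1)^n, so a_n = 6*(-1)^n. a_{2k} = 6 -> 6. a_{2k+1} = -6 -> -6.
Since these two subsequential limits are 6 and -6, distinct, the full sequence cannot converge (a convergent sequence has all subsequences tending to the same limit). So lim a_n does not exist.

DNE


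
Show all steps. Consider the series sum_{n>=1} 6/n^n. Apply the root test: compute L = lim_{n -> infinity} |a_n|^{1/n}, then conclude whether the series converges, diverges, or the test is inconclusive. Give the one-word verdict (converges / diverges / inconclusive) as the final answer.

Let a_n denote the general term. Form |a_n|^(1/n) and simplify:
|a_n|^(1/n) = 6^(1/n)/n
Take the limit as n -> infinity: L = 0.
Since L = 0 < 1, the root test implies convergence.

converges


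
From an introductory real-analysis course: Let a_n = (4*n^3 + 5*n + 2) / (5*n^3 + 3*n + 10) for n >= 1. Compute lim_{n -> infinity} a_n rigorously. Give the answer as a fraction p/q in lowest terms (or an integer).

Divide numerator and denominator by n^3, the highest power:
numerator / n^3 = 4 + 5/n^2 + 2/n^3
denominator / n^3 = 5 + 3/n^2 + 10/n^3
As n -> infinity, all terms of the form c/n^k (k >= 1) tend to 0.
So numerator / n^3 -> 4 and denominator / n^3 -> 5.
Therefore lim a_n = 4/5.

4/5


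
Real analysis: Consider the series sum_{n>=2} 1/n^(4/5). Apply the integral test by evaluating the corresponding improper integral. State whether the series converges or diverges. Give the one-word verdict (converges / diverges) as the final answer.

Let f(x) = x^(-4/5). Then f is positive, continuous, and decreasing on [2, infinity), so the integral test applies.
Compute the improper integral int_{2}^infinity f(x) dx:
  antiderivative F(x) = 5*x^(1/5).
  As x -> infinity, F(x) -> infinity (since p = 4/5 < 1).
  So the integral diverges. By the integral test, the series diverges.

diverges


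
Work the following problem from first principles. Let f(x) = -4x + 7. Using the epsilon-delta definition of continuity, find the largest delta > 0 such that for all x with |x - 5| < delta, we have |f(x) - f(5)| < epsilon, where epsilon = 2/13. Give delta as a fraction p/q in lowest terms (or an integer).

We compute f(5) = -4*(5) + 7 = -13.
|f(x) - f(5)| = |-4x + 7 - (-13)| = |-4(x - 5)| = 4|x - 5|.
We need 4|x - 5| < 2/13, i.e. |x - 5| < 2/13 / 4 = 1/26.
So any delta <= 1/26 works. Conversely, if delta > 1/26, then x = 5 + 1/26 satisfies |x - 5| = 1/26 < delta but |f(x) - f(5)| = 4 * 1/26 = 2/13, which is not < 2/13; so no larger delta works.
Hence the largest such delta is 1/26.

1/26


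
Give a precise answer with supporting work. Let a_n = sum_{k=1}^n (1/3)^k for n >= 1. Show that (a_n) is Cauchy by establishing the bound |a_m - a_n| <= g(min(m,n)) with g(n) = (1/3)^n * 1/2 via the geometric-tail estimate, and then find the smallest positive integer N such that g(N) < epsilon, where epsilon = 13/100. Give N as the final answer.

For m > n >= 1: |a_m - a_n| = sum_{k=n+1}^m (1/3)^k < sum_{k=n+1}^infinity (1/3)^k = (1/3)^(n+1) / (1 - 1/3) = (1/3)^n * (1/3) * (3/2) = (1/3)^n * 1/2.
So g(n) = (1/3)^n / 2. Since g(n) -> 0, (a_n) is Cauchy.
Now solve g(N) < 13/100: (1/3)^N / 2 < 13/100 <=> 3^N > 1 / (2 * 13/100) = 50/13.
Check powers of 3: 3^1 = 3 <= 50/13, 3^2 = 9 > 50/13.
So the smallest such N is 2. Check: g(2) = 1/(2 * 9) = 1/18 < 13/100.

2


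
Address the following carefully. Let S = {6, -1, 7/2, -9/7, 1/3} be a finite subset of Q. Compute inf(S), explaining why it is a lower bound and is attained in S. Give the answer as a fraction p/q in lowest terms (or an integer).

S is finite, so inf(S) = min(S).
Sorted increasing:
-9/7, -1, 1/3, 7/2, 6
The extremum is -9/7.
For every x in S, x >= -9/7. And -9/7 is in S, so it is attained.
Therefore inf(S) = -9/7.

-9/7


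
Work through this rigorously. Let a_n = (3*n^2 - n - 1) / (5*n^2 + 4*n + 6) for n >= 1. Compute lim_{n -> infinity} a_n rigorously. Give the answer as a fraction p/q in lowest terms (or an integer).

Divide numerator and denominator by n^2, the highest power:
numerator / n^2 = 3 - 1/n - 1/n^2
denominator / n^2 = 5 + 4/n + 6/n^2
As n -> infinity, all terms of the form c/n^k (k >= 1) tend to 0.
So numerator / n^2 -> 3 and denominator / n^2 -> 5.
Therefore lim a_n = 3/5.

3/5


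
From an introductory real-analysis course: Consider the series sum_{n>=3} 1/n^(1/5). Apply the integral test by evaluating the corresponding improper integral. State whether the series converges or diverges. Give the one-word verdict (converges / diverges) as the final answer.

Let f(x) = x^(-1/5). Then f is positive, continuous, and decreasing on [3, infinity), so the integral test applies.
Compute the improper integral int_{3}^infinity f(x) dx:
  antiderivative F(x) = 5*x^(4/5)/4.
  As x -> infinity, F(x) -> infinity (since p = 1/5 < 1).
  So the integral diverges. By the integral test, the series diverges.

diverges


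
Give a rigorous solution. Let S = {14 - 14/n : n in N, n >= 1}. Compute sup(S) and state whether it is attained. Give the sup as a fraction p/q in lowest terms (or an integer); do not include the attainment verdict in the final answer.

Analysis:
- Values: 0, 7, 28/3, 21/2, ... strictly increasing.
- Minimum is 0 (n=1); inf = 0 (attained).
- 14 - 14/n -> 14 from below; sup = 14, not attained.
Conclusion: sup(S) = 14, not attained in S.

14


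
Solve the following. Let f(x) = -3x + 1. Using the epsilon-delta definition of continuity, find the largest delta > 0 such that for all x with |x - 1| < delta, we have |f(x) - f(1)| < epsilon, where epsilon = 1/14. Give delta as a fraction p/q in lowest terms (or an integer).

We compute f(1) = -3*(1) + 1 = -2.
|f(x) - f(1)| = |-3x + 1 - (-2)| = |-3(x - 1)| = 3|x - 1|.
We need 3|x - 1| < 1/14, i.e. |x - 1| < 1/14 / 3 = 1/42.
So any delta <= 1/42 works. Conversely, if delta > 1/42, then x = 1 + 1/42 satisfies |x - 1| = 1/42 < delta but |f(x) - f(1)| = 3 * 1/42 = 1/14, which is not < 1/14; so no larger delta works.
Hence the largest such delta is 1/42.

1/42


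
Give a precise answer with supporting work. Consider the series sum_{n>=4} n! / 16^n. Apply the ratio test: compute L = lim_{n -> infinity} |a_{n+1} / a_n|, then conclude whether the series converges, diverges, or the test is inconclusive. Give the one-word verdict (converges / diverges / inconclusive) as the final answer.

Let a_n denote the general term. Form the ratio a_{n+1}/a_n and simplify:
a_{n+1}/a_n = n/16 + 1/16
Take the limit as n -> infinity: L = infinity.
Since L = infinity > 1 (or L = infinity), the ratio test implies the series diverges.

diverges


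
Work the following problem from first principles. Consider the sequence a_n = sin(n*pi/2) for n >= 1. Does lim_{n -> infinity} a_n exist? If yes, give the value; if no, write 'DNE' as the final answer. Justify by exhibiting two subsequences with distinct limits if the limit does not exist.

Examine the behaviour of a_n along subsequences.
a_{4k+1} = sin(pi/2 + 2k*pi) = 1 -> 1. a_{4k+3} = sin(3pi/2 + 2k*pi) = -1 -> -1.
Since these two subsequential limits are 1 and -1, distinct, the full sequence cannot converge (a convergent sequence has all subsequences tending to the same limit). So lim a_n does not exist.

DNE


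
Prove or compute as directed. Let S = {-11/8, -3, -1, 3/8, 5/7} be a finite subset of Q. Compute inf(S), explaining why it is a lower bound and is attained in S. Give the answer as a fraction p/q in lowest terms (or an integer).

S is finite, so inf(S) = min(S).
Sorted increasing:
-3, -11/8, -1, 3/8, 5/7
The extremum is -3.
For every x in S, x >= -3. And -3 is in S, so it is attained.
Therefore inf(S) = -3.

-3


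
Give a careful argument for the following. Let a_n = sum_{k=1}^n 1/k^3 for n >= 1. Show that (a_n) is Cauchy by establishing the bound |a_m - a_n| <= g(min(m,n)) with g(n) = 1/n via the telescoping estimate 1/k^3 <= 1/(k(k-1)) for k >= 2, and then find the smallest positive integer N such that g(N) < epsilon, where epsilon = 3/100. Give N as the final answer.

For m > n >= 1: |a_m - a_n| = sum_{k=n+1}^m 1/k^3.
Use 1/k^3 <= 1/(k(k-1)) = 1/(k-1) - 1/k for k >= 2 (which holds since k^3 >= k^2 >= k(k-1) for k >= 2):
sum_{k=n+1}^m 1/k^3 <= sum_{k=n+1}^m (1/(k-1) - 1/k) = 1/n - 1/m <= 1/n.
By symmetry the same bound holds with n,m swapped, so |a_m - a_n| <= 1/min(m,n) = g(min(m,n)). Since g(n) -> 0, (a_n) is Cauchy.
Now solve g(N) < 3/100: 1/N < 3/100 <=> N > 1/(3/100) = 100/3.
The smallest integer strictly greater than 100/3 is N = 34.
Check: g(34) = 1/34 < 3/100; g(33) = 1/33 >= 3/100. So N = 34.

34


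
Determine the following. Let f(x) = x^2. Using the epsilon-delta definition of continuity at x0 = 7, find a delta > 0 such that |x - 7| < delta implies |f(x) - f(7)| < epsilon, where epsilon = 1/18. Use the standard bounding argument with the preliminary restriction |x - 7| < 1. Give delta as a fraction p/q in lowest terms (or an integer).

Factor: |x^2 - (7)^2| = |x - 7| * |x + 7|.
Impose |x - 7| < 1 first. Then |x + 7| = |(x - 7) + 2*(7)| <= |x - 7| + 2*|7| < 1 + 14 = 15.
So |x^2 - (7)^2| < delta * 15.
We need delta * 15 <= 1/18, i.e. delta <= 1/18/15 = 1/270.
Since 1/270 < 1, this is tighter than 1; take delta = 1/270.
So delta = 1/270 works.

1/270


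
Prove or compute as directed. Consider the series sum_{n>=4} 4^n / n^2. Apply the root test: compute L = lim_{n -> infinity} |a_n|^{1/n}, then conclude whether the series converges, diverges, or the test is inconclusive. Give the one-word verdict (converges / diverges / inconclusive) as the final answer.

Let a_n denote the general term. Form |a_n|^(1/n) and simplify:
|a_n|^(1/n) = 4/n^(2/n)
Take the limit as n -> infinity: L = 4.
Since L = 4 > 1, the root test implies divergence.

diverges


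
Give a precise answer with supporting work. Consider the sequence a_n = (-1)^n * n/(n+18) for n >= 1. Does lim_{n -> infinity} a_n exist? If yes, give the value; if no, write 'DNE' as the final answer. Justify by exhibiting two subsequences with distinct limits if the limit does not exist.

Examine the behaviour of a_n along subsequences.
a_{2k} = 2k/(2k+18) -> 1. a_{2k+1} = -(2k+1)/(2k+19) -> -1.
Since these two subsequential limits are 1 and -1, distinct, the full sequence cannot converge (a convergent sequence has all subsequences tending to the same limit). So lim a_n does not exist.

DNE


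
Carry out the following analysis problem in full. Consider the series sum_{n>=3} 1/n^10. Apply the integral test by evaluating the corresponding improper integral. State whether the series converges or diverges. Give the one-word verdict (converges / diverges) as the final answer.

Let f(x) = x^(-10). Then f is positive, continuous, and decreasing on [3, infinity), so the integral test applies.
Compute the improper integral int_{3}^infinity f(x) dx:
  antiderivative F(x) = -1/(9*x^9).
  As x -> infinity, F(x) -> 0 (since p = 10 > 1).
  So int = F(infinity) - F(3) = 0 - (-1/177147) = 1/177147.
  Finite, so by the integral test, the series converges.

converges


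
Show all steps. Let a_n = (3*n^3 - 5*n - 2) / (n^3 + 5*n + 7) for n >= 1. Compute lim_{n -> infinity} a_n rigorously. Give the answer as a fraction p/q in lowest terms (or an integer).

Divide numerator and denominator by n^3, the highest power:
numerator / n^3 = 3 - 5/n^2 - 2/n^3
denominator / n^3 = 1 + 5/n^2 + 7/n^3
As n -> infinity, all terms of the form c/n^k (k >= 1) tend to 0.
So numerator / n^3 -> 3 and denominator / n^3 -> 1.
Therefore lim a_n = 3.

3


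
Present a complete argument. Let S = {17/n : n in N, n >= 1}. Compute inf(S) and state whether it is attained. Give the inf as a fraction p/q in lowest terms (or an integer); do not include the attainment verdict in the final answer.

Analysis:
- Values: 17, 17/2, 17/3, 17/4, ... strictly decreasing.
- The maximum is 17 (n=1); sup = 17 (attained).
- The set is bounded below by 0; 17/n -> 0 so 0 is the greatest lower bound.
- 0 is not in the set, so inf = 0 is not attained.
Conclusion: inf(S) = 0, not attained in S.

0


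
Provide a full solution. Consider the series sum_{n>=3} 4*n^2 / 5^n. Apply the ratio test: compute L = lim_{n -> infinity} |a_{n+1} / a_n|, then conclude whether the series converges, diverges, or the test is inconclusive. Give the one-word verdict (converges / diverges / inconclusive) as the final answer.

Let a_n denote the general term. Form the ratio a_{n+1}/a_n and simplify:
a_{n+1}/a_n = (n + 1)^2/(5*n^2)
Take the limit as n -> infinity: L = 1/5.
Since L = 1/5 < 1, the ratio test implies the series converges.

converges


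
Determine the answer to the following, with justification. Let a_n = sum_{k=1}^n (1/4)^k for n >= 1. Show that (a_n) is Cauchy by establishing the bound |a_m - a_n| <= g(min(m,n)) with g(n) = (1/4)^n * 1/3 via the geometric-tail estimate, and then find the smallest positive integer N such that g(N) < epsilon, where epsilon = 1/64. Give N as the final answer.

For m > n >= 1: |a_m - a_n| = sum_{k=n+1}^m (1/4)^k < sum_{k=n+1}^infinity (1/4)^k = (1/4)^(n+1) / (1 - 1/4) = (1/4)^n * (1/4) * (4/3) = (1/4)^n * 1/3.
So g(n) = (1/4)^n / 3. Since g(n) -> 0, (a_n) is Cauchy.
Now solve g(N) < 1/64: (1/4)^N / 3 < 1/64 <=> 4^N > 1 / (3 * 1/64) = 64/3.
Check powers of 4: 4^2 = 16 <= 64/3, 4^3 = 64 > 64/3.
So the smallest such N is 3. Check: g(3) = 1/(3 * 64) = 1/192 < 1/64.

3


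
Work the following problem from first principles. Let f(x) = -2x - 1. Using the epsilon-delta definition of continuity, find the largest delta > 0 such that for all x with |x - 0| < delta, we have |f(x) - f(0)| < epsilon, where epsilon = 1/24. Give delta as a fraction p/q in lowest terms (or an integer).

We compute f(0) = -2*(0) - 1 = -1.
|f(x) - f(0)| = |-2x - 1 - (-1)| = |-2(x - 0)| = 2|x - 0|.
We need 2|x - 0| < 1/24, i.e. |x - 0| < 1/24 / 2 = 1/48.
So any delta <= 1/48 works. Conversely, if delta > 1/48, then x = 0 + 1/48 satisfies |x - 0| = 1/48 < delta but |f(x) - f(0)| = 2 * 1/48 = 1/24, which is not < 1/24; so no larger delta works.
Hence the largest such delta is 1/48.

1/48


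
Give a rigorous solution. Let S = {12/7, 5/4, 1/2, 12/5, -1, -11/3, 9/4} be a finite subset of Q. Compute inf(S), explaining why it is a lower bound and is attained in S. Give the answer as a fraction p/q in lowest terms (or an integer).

S is finite, so inf(S) = min(S).
Sorted increasing:
-11/3, -1, 1/2, 5/4, 12/7, 9/4, 12/5
The extremum is -11/3.
For every x in S, x >= -11/3. And -11/3 is in S, so it is attained.
Therefore inf(S) = -11/3.

-11/3


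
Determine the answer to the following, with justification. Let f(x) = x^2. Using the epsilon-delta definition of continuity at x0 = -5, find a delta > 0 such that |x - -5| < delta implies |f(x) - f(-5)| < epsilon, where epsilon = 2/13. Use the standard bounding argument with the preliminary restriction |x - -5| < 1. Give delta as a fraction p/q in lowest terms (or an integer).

Factor: |x^2 - (-5)^2| = |x - -5| * |x + -5|.
Impose |x - -5| < 1 first. Then |x + -5| = |(x - -5) + 2*(-5)| <= |x - -5| + 2*|-5| < 1 + 10 = 11.
So |x^2 - (-5)^2| < delta * 11.
We need delta * 11 <= 2/13, i.e. delta <= 2/13/11 = 2/143.
Since 2/143 < 1, this is tighter than 1; take delta = 2/143.
So delta = 2/143 works.

2/143


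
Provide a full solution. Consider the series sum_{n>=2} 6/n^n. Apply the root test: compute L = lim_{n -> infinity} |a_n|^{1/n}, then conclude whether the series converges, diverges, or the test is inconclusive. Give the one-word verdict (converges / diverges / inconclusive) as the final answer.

Let a_n denote the general term. Form |a_n|^(1/n) and simplify:
|a_n|^(1/n) = 6^(1/n)/n
Take the limit as n -> infinity: L = 0.
Since L = 0 < 1, the root test implies convergence.

converges


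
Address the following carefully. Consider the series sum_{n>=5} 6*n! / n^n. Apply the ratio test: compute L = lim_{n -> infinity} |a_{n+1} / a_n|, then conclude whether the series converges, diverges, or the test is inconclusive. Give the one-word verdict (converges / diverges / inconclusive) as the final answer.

Let a_n denote the general term. Form the ratio a_{n+1}/a_n and simplify:
a_{n+1}/a_n = (n/(n + 1))^n
Take the limit as n -> infinity: L = exp(-1).
Since L = exp(-1) < 1, the ratio test implies the series converges.

converges


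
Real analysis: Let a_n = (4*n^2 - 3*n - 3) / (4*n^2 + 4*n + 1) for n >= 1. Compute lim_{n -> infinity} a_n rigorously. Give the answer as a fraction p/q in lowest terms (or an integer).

Divide numerator and denominator by n^2, the highest power:
numerator / n^2 = 4 - 3/n - 3/n^2
denominator / n^2 = 4 + 4/n + n^(-2)
As n -> infinity, all terms of the form c/n^k (k >= 1) tend to 0.
So numerator / n^2 -> 4 and denominator / n^2 -> 4.
Therefore lim a_n = 1.

1


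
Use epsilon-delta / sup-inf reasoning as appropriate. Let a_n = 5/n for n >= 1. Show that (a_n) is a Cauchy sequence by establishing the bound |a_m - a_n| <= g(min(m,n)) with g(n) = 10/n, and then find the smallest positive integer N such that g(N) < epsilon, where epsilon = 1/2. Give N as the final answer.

For any m, n >= 1, by the triangle inequality:
|a_m - a_n| = |5/m - 5/n| <= 5*1/m + 5*1/n <= 10/min(m,n).
So g(n) = 10/n bounds the Cauchy difference. Since g(n) -> 0, (a_n) is Cauchy.
Now solve g(N) < 1/2: 10/N < 1/2 <=> N > 10 / (1/2) = 20.
The smallest integer strictly greater than 20 is N = 21.
Check: g(21) = 10/21 = 10/21 < 1/2; g(20) = 1/2 >= 1/2. So N = 21.

21


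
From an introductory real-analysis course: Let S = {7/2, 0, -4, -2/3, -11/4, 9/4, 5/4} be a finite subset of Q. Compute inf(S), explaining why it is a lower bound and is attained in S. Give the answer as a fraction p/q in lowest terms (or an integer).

S is finite, so inf(S) = min(S).
Sorted increasing:
-4, -11/4, -2/3, 0, 5/4, 9/4, 7/2
The extremum is -4.
For every x in S, x >= -4. And -4 is in S, so it is attained.
Therefore inf(S) = -4.

-4


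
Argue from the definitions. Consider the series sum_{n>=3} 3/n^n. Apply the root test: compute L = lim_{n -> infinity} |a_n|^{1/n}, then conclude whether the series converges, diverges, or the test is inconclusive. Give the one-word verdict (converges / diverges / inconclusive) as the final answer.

Let a_n denote the general term. Form |a_n|^(1/n) and simplify:
|a_n|^(1/n) = 3^(1/n)/n
Take the limit as n -> infinity: L = 0.
Since L = 0 < 1, the root test implies convergence.

converges


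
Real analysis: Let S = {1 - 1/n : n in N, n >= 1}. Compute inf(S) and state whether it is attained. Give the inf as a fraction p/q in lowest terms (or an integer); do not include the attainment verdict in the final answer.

Analysis:
- Values: 0, 1/2, 2/3, 3/4, ... strictly increasing.
- Minimum is 0 (n=1); inf = 0 (attained).
- 1 - 1/n -> 1 from below; sup = 1, not attained.
Conclusion: inf(S) = 0, attained in S.

0


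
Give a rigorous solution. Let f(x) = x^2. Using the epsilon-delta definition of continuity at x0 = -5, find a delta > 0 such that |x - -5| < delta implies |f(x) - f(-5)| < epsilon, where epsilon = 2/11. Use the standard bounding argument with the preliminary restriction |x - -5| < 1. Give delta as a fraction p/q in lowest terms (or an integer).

Factor: |x^2 - (-5)^2| = |x - -5| * |x + -5|.
Impose |x - -5| < 1 first. Then |x + -5| = |(x - -5) + 2*(-5)| <= |x - -5| + 2*|-5| < 1 + 10 = 11.
So |x^2 - (-5)^2| < delta * 11.
We need delta * 11 <= 2/11, i.e. delta <= 2/11/11 = 2/121.
Since 2/121 < 1, this is tighter than 1; take delta = 2/121.
So delta = 2/121 works.

2/121


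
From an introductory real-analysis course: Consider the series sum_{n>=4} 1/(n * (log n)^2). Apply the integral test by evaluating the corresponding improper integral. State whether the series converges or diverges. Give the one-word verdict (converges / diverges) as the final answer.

Let f(x) = 1/(x*log(x)^2). Then f is positive, continuous, and decreasing on [4, infinity), so the integral test applies.
Compute the improper integral int_{4}^infinity f(x) dx:
  antiderivative F(x) = -1/log(x).
  F(x) -> 0 as x -> infinity.  int = 0 - F(4) = 1/log(4) < infinity. By the integral test, the series converges.

converges


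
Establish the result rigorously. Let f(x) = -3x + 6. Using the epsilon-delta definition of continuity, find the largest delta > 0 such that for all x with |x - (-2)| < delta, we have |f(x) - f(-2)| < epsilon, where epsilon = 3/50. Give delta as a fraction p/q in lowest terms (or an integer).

We compute f(-2) = -3*(-2) + 6 = 12.
|f(x) - f(-2)| = |-3x + 6 - (12)| = |-3(x - (-2))| = 3|x - (-2)|.
We need 3|x - (-2)| < 3/50, i.e. |x - (-2)| < 3/50 / 3 = 1/50.
So any delta <= 1/50 works. Conversely, if delta > 1/50, then x = -2 + 1/50 satisfies |x - (-2)| = 1/50 < delta but |f(x) - f(-2)| = 3 * 1/50 = 3/50, which is not < 3/50; so no larger delta works.
Hence the largest such delta is 1/50.

1/50


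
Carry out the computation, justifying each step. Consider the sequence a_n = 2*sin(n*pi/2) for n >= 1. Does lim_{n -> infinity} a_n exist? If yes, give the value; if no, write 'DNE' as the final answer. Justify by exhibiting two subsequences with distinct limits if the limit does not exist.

Examine the behaviour of a_n along subsequences.
a_{4k+1} = 2*sin(pi/2 + 2k*pi) = 2 -> 2. a_{4k+3} = 2*sin(3pi/2 + 2k*pi) = -2 -> -2.
Since these two subsequential limits are 2 and -2, distinct, the full sequence cannot converge (a convergent sequence has all subsequences tending to the same limit). So lim a_n does not exist.

DNE


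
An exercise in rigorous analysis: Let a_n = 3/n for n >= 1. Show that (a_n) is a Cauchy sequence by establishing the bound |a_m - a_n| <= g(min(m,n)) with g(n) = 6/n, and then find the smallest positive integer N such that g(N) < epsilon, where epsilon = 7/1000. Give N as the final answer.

For any m, n >= 1, by the triangle inequality:
|a_m - a_n| = |3/m - 3/n| <= 3*1/m + 3*1/n <= 6/min(m,n).
So g(n) = 6/n bounds the Cauchy difference. Since g(n) -> 0, (a_n) is Cauchy.
Now solve g(N) < 7/1000: 6/N < 7/1000 <=> N > 6 / (7/1000) = 6000/7.
The smallest integer strictly greater than 6000/7 is N = 858.
Check: g(858) = 6/858 = 1/143 < 7/1000; g(857) = 6/857 >= 7/1000. So N = 858.

858


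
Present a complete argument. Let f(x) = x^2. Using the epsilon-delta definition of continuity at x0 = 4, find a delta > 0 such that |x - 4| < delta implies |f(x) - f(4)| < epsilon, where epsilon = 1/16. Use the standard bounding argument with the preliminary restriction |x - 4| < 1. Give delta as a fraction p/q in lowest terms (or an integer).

Factor: |x^2 - (4)^2| = |x - 4| * |x + 4|.
Impose |x - 4| < 1 first. Then |x + 4| = |(x - 4) + 2*(4)| <= |x - 4| + 2*|4| < 1 + 8 = 9.
So |x^2 - (4)^2| < delta * 9.
We need delta * 9 <= 1/16, i.e. delta <= 1/16/9 = 1/144.
Since 1/144 < 1, this is tighter than 1; take delta = 1/144.
So delta = 1/144 works.

1/144
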